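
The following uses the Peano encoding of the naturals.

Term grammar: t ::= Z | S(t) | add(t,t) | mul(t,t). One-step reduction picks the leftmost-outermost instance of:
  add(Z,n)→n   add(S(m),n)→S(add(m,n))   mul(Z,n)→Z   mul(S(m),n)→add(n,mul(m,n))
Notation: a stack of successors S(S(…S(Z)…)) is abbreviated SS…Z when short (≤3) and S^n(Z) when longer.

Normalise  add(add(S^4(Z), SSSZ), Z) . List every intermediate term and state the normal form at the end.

Answer: normal form = S^7(Z)  (in 13 steps)

Derivation:
  start: add(add(S^4(Z), SSSZ), Z)
  →1  add(S(add(SSSZ, SSSZ)), Z)
  →2  S(add(add(SSSZ, SSSZ), Z))
  →3  S(add(S(add(SSZ, SSSZ)), Z))
  →4  S(S(add(add(SSZ, SSSZ), Z)))
  →5  S(S(add(S(add(SZ, SSSZ)), Z)))
  →6  S(S(S(add(add(SZ, SSSZ), Z))))
  →7  S(S(S(add(S(add(Z, SSSZ)), Z))))
  →8  S(S(S(S(add(add(Z, SSSZ), Z)))))
  →9  S(S(S(S(add(SSSZ, Z)))))
  →10  S(S(S(S(S(add(SSZ, Z))))))
  →11  S(S(S(S(S(S(add(SZ, Z)))))))
  →12  S(S(S(S(S(S(S(add(Z, Z))))))))
  →13  S^7(Z)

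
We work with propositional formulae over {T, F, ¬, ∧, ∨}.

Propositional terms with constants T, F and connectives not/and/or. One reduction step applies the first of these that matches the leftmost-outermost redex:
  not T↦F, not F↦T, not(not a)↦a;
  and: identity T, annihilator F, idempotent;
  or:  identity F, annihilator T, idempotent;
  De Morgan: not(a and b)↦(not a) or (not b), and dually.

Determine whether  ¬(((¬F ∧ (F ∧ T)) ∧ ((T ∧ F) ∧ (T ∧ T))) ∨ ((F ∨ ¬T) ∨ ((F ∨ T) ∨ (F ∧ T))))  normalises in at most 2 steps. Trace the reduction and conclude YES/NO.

  start: ¬(((¬F ∧ (F ∧ T)) ∧ ((T ∧ F) ∧ (T ∧ T))) ∨ ((F ∨ ¬T) ∨ ((F ∨ T) ∨ (F ∧ T))))
  step 1: ¬((¬F ∧ (F ∧ T)) ∧ ((T ∧ F) ∧ (T ∧ T))) ∧ ¬((F ∨ ¬T) ∨ ((F ∨ T) ∨ (F ∧ T)))
  step 2: (¬(¬F ∧ (F ∧ T)) ∨ ¬((T ∧ F) ∧ (T ∧ T))) ∧ ¬((F ∨ ¬T) ∨ ((F ∨ T) ∨ (F ∧ T)))

Answer: NO — after 2 steps the term is (¬(¬F ∧ (F ∧ T)) ∨ ¬((T ∧ F) ∧ (T ∧ T))) ∧ ¬((F ∨ ¬T) ∨ ((F ∨ T) ∨ (F ∧ T))), not yet normal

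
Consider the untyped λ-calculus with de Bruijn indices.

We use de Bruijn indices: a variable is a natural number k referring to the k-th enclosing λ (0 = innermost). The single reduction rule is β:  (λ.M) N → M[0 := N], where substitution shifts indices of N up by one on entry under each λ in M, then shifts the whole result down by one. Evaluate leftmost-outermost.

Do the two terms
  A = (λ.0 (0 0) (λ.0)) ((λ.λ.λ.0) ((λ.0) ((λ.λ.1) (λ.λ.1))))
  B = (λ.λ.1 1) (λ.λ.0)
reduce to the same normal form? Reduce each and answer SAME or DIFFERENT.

Answer: DIFFERENT — A ⇓ λ.0, B ⇓ λ.λ.0

Derivation:
Term A:
  start: (λ.0 (0 0) (λ.0)) ((λ.λ.λ.0) ((λ.0) ((λ.λ.1) (λ.λ.1))))
  [1] (λ.λ.λ.0) ((λ.0) ((λ.λ.1) (λ.λ.1))) ((λ.λ.λ.0) ((λ.0) ((λ.λ.1) (λ.λ.1))) ((λ.λ.λ.0) ((λ.0) ((λ.λ.1) (λ.λ.1))))) (λ.0)
  [2] (λ.λ.0) ((λ.λ.λ.0) ((λ.0) ((λ.λ.1) (λ.λ.1))) ((λ.λ.λ.0) ((λ.0) ((λ.λ.1) (λ.λ.1))))) (λ.0)
  [3] (λ.0) (λ.0)
  [4] λ.0

Term B:
  start: (λ.λ.1 1) (λ.λ.0)
  [1] λ.(λ.λ.0) (λ.λ.0)
  [2] λ.λ.0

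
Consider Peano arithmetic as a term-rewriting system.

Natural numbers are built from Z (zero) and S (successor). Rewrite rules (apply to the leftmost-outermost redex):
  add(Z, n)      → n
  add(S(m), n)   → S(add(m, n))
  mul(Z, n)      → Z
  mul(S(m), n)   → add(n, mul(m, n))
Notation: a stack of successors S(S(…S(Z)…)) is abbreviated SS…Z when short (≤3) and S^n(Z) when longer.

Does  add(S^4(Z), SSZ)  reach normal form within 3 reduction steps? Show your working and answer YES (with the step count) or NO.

Answer: NO — after 3 steps the term is S(S(S(add(SZ, SSZ)))), not yet normal

Derivation:
  start: add(S^4(Z), SSZ)
  step 1: S(add(SSSZ, SSZ))
  step 2: S(S(add(SSZ, SSZ)))
  step 3: S(S(S(add(SZ, SSZ))))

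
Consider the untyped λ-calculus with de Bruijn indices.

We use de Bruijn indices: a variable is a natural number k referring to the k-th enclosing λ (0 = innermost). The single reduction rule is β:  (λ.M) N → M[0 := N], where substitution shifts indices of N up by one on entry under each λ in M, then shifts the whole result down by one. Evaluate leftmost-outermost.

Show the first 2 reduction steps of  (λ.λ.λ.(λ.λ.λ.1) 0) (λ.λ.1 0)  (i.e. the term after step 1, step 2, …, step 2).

  start: (λ.λ.λ.(λ.λ.λ.1) 0) (λ.λ.1 0)
  [1] λ.λ.(λ.λ.λ.1) 0
  [2] λ.λ.λ.λ.1

Answer: after 2 steps: λ.λ.λ.λ.1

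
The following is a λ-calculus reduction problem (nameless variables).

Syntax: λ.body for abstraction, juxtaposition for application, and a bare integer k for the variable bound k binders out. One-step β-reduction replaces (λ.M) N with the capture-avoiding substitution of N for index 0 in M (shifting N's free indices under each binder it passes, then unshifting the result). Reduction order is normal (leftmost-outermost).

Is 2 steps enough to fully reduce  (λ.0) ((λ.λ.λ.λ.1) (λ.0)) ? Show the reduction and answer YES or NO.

Answer: YES — reaches normal form λ.λ.λ.1 in 2 ≤ 2 steps

Working:
  start: (λ.0) ((λ.λ.λ.λ.1) (λ.0))
  →1  (λ.λ.λ.λ.1) (λ.0)
  →2  λ.λ.λ.1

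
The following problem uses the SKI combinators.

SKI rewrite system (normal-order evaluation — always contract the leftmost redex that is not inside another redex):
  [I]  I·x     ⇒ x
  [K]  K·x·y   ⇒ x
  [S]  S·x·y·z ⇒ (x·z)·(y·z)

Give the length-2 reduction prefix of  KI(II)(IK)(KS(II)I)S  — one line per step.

Answer: after 2 steps: IK(KS(II)I)S

Working:
  start: KI(II)(IK)(KS(II)I)S
  step 1: I(IK)(KS(II)I)S
  step 2: IK(KS(II)I)S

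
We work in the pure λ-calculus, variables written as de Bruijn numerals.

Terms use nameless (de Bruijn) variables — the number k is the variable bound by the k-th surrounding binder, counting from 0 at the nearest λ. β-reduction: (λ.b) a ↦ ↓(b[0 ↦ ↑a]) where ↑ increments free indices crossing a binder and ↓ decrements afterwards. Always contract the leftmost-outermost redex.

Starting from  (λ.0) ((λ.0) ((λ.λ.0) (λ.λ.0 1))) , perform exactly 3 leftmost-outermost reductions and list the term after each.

Answer: after 3 steps: λ.0

Derivation:
  start: (λ.0) ((λ.0) ((λ.λ.0) (λ.λ.0 1)))
  [1] (λ.0) ((λ.λ.0) (λ.λ.0 1))
  [2] (λ.λ.0) (λ.λ.0 1)
  [3] λ.0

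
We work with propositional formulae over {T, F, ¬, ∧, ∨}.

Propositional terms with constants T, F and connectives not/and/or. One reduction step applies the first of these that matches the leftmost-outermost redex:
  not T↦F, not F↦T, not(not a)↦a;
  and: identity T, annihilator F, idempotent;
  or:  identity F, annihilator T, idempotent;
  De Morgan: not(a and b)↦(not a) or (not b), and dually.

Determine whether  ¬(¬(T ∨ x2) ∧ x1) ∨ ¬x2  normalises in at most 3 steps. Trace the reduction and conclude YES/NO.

  start: ¬(¬(T ∨ x2) ∧ x1) ∨ ¬x2
  [1] (¬¬(T ∨ x2) ∨ ¬x1) ∨ ¬x2
  [2] ((T ∨ x2) ∨ ¬x1) ∨ ¬x2
  [3] (T ∨ ¬x1) ∨ ¬x2

Answer: NO — after 3 steps the term is (T ∨ ¬x1) ∨ ¬x2, not yet normal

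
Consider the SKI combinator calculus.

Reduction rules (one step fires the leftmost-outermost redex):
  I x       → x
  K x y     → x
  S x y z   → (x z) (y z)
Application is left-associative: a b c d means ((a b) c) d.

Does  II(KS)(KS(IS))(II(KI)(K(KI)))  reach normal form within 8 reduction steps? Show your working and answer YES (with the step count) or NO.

  start: II(KS)(KS(IS))(II(KI)(K(KI)))
  →1  I(KS)(KS(IS))(II(KI)(K(KI)))
  →2  KS(KS(IS))(II(KI)(K(KI)))
  →3  S(II(KI)(K(KI)))
  →4  S(I(KI)(K(KI)))
  →5  S(KI(K(KI)))
  →6  SI

Answer: YES — reaches normal form SI in 6 ≤ 8 steps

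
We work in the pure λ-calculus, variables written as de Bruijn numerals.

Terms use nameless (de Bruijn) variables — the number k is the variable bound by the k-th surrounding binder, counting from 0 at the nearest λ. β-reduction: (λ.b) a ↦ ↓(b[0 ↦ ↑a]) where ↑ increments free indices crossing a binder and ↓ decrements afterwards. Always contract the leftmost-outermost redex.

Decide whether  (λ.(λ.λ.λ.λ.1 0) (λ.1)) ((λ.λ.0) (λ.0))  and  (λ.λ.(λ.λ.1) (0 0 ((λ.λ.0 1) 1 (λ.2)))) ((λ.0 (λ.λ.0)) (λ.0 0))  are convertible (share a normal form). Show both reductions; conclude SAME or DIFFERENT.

Term A:
  start: (λ.(λ.λ.λ.λ.1 0) (λ.1)) ((λ.λ.0) (λ.0))
  →1  (λ.λ.λ.λ.1 0) (λ.(λ.λ.0) (λ.0))
  →2  λ.λ.λ.1 0

Term B:
  start: (λ.λ.(λ.λ.1) (0 0 ((λ.λ.0 1) 1 (λ.2)))) ((λ.0 (λ.λ.0)) (λ.0 0))
  →1  λ.(λ.λ.1) (0 0 ((λ.λ.0 1) ((λ.0 (λ.λ.0)) (λ.0 0)) (λ.(λ.0 (λ.λ.0)) (λ.0 0))))
  →2  λ.λ.1 1 ((λ.λ.0 1) ((λ.0 (λ.λ.0)) (λ.0 0)) (λ.(λ.0 (λ.λ.0)) (λ.0 0)))
  →3  λ.λ.1 1 ((λ.0 ((λ.0 (λ.λ.0)) (λ.0 0))) (λ.(λ.0 (λ.λ.0)) (λ.0 0)))
  →4  λ.λ.1 1 ((λ.(λ.0 (λ.λ.0)) (λ.0 0)) ((λ.0 (λ.λ.0)) (λ.0 0)))
  →5  λ.λ.1 1 ((λ.0 (λ.λ.0)) (λ.0 0))
  →6  λ.λ.1 1 ((λ.0 0) (λ.λ.0))
  →7  λ.λ.1 1 ((λ.λ.0) (λ.λ.0))
  →8  λ.λ.1 1 (λ.0)

Answer: DIFFERENT — A ⇓ λ.λ.λ.1 0, B ⇓ λ.λ.1 1 (λ.0)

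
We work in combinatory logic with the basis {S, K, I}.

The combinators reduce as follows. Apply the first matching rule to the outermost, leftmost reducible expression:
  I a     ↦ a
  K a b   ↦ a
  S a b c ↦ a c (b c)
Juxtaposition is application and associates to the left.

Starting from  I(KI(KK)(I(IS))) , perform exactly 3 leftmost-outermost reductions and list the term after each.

Answer: after 3 steps: I(IS)

Derivation:
  start: I(KI(KK)(I(IS)))
  →1  KI(KK)(I(IS))
  →2  I(I(IS))
  →3  I(IS)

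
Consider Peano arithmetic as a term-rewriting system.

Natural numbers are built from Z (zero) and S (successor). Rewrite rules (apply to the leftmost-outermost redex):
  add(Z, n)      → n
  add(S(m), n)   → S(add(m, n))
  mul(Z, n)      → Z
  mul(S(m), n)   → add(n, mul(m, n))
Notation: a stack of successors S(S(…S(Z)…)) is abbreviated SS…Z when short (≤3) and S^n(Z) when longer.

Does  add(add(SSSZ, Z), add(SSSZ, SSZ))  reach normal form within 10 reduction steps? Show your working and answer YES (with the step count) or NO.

  start: add(add(SSSZ, Z), add(SSSZ, SSZ))
  step 1: add(S(add(SSZ, Z)), add(SSSZ, SSZ))
  step 2: S(add(add(SSZ, Z), add(SSSZ, SSZ)))
  step 3: S(add(S(add(SZ, Z)), add(SSSZ, SSZ)))
  step 4: S(S(add(add(SZ, Z), add(SSSZ, SSZ))))
  step 5: S(S(add(S(add(Z, Z)), add(SSSZ, SSZ))))
  step 6: S(S(S(add(add(Z, Z), add(SSSZ, SSZ)))))
  step 7: S(S(S(add(Z, add(SSSZ, SSZ)))))
  step 8: S(S(S(add(SSSZ, SSZ))))
  step 9: S(S(S(S(add(SSZ, SSZ)))))
  step 10: S(S(S(S(S(add(SZ, SSZ))))))

Answer: NO — after 10 steps the term is S(S(S(S(S(add(SZ, SSZ)))))), not yet normal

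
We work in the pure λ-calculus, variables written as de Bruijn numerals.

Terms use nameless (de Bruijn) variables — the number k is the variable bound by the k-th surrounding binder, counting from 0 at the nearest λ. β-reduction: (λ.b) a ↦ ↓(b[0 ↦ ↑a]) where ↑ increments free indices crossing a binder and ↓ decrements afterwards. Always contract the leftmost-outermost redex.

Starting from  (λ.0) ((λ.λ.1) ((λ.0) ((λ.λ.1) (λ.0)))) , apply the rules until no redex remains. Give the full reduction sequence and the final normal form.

Answer: normal form = λ.λ.λ.0  (in 4 steps)

Derivation:
  start: (λ.0) ((λ.λ.1) ((λ.0) ((λ.λ.1) (λ.0))))
  →1  (λ.λ.1) ((λ.0) ((λ.λ.1) (λ.0)))
  →2  λ.(λ.0) ((λ.λ.1) (λ.0))
  →3  λ.(λ.λ.1) (λ.0)
  →4  λ.λ.λ.0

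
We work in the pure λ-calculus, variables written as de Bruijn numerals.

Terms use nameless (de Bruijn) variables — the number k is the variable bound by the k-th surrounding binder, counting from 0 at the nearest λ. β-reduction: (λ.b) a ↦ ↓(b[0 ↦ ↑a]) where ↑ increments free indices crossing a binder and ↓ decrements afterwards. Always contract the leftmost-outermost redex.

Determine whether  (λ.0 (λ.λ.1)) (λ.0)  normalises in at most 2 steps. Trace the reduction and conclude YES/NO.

Answer: YES — reaches normal form λ.λ.1 in 2 ≤ 2 steps

Working:
  start: (λ.0 (λ.λ.1)) (λ.0)
  →1  (λ.0) (λ.λ.1)
  →2  λ.λ.1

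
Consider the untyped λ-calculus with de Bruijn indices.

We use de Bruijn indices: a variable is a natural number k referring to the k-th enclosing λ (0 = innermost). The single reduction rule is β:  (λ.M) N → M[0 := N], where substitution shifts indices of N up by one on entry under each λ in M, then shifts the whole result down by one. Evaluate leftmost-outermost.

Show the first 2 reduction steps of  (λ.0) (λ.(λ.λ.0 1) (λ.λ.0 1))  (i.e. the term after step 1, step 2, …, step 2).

Answer: after 2 steps: λ.λ.0 (λ.λ.0 1)

Working:
  start: (λ.0) (λ.(λ.λ.0 1) (λ.λ.0 1))
  step 1: λ.(λ.λ.0 1) (λ.λ.0 1)
  step 2: λ.λ.0 (λ.λ.0 1)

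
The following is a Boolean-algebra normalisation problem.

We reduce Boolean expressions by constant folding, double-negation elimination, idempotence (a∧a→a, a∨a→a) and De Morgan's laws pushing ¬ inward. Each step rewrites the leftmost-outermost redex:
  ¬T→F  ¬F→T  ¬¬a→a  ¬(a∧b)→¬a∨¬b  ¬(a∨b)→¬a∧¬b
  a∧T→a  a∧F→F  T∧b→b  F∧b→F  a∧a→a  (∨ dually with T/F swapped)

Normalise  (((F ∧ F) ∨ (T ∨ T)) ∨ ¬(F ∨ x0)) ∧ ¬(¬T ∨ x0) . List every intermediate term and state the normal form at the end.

  start: (((F ∧ F) ∨ (T ∨ T)) ∨ ¬(F ∨ x0)) ∧ ¬(¬T ∨ x0)
  step 1: ((F ∨ (T ∨ T)) ∨ ¬(F ∨ x0)) ∧ ¬(¬T ∨ x0)
  step 2: ((T ∨ T) ∨ ¬(F ∨ x0)) ∧ ¬(¬T ∨ x0)
  step 3: (T ∨ ¬(F ∨ x0)) ∧ ¬(¬T ∨ x0)
  step 4: T ∧ ¬(¬T ∨ x0)
  step 5: ¬(¬T ∨ x0)
  step 6: ¬¬T ∧ ¬x0
  step 7: T ∧ ¬x0
  step 8: ¬x0

Answer: normal form = ¬x0  (in 8 steps)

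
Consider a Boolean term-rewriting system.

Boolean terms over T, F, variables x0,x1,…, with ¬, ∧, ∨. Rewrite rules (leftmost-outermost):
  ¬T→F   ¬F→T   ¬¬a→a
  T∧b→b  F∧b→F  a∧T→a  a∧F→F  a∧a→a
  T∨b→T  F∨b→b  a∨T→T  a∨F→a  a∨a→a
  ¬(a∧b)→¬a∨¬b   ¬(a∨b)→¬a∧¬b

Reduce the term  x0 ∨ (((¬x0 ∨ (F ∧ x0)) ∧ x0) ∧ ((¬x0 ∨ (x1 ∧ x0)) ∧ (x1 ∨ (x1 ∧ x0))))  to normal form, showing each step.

Answer: normal form = x0 ∨ ((¬x0 ∧ x0) ∧ ((¬x0 ∨ (x1 ∧ x0)) ∧ (x1 ∨ (x1 ∧ x0))))  (in 2 steps)

Working:
  start: x0 ∨ (((¬x0 ∨ (F ∧ x0)) ∧ x0) ∧ ((¬x0 ∨ (x1 ∧ x0)) ∧ (x1 ∨ (x1 ∧ x0))))
  step 1: x0 ∨ (((¬x0 ∨ F) ∧ x0) ∧ ((¬x0 ∨ (x1 ∧ x0)) ∧ (x1 ∨ (x1 ∧ x0))))
  step 2: x0 ∨ ((¬x0 ∧ x0) ∧ ((¬x0 ∨ (x1 ∧ x0)) ∧ (x1 ∨ (x1 ∧ x0))))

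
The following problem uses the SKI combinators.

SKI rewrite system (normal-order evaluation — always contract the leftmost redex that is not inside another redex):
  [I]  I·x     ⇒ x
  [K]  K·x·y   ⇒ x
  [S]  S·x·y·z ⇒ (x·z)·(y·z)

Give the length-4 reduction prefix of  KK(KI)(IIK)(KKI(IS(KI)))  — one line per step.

  start: KK(KI)(IIK)(KKI(IS(KI)))
  [1] K(IIK)(KKI(IS(KI)))
  [2] IIK
  [3] IK
  [4] K

Answer: after 4 steps: K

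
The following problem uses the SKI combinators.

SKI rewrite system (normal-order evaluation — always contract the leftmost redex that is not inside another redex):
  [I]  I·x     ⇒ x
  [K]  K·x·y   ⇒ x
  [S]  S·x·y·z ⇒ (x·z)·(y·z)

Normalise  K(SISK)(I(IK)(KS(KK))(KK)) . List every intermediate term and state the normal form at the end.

Answer: normal form = K(SK)  (in 3 steps)

Derivation:
  start: K(SISK)(I(IK)(KS(KK))(KK))
  step 1: SISK
  step 2: IK(SK)
  step 3: K(SK)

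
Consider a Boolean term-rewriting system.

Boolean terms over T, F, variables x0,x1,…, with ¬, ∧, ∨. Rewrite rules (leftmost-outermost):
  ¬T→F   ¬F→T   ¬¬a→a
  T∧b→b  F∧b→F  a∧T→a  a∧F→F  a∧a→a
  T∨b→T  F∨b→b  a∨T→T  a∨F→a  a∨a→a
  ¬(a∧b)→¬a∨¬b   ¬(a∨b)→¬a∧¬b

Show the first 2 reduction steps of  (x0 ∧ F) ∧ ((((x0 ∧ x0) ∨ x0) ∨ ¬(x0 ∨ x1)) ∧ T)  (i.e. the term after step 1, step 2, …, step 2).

  start: (x0 ∧ F) ∧ ((((x0 ∧ x0) ∨ x0) ∨ ¬(x0 ∨ x1)) ∧ T)
  [1] F ∧ ((((x0 ∧ x0) ∨ x0) ∨ ¬(x0 ∨ x1)) ∧ T)
  [2] F

Answer: after 2 steps: F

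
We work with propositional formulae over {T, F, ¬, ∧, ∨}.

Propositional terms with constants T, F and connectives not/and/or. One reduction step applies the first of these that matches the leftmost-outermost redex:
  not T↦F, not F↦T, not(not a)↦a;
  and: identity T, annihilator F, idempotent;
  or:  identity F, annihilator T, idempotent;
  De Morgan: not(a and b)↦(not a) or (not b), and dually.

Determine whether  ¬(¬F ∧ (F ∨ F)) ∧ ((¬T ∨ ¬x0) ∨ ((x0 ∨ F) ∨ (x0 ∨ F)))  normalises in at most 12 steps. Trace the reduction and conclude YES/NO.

Answer: YES — reaches normal form ¬x0 ∨ x0 in 11 ≤ 12 steps

Reduction:
  start: ¬(¬F ∧ (F ∨ F)) ∧ ((¬T ∨ ¬x0) ∨ ((x0 ∨ F) ∨ (x0 ∨ F)))
  [1] (¬¬F ∨ ¬(F ∨ F)) ∧ ((¬T ∨ ¬x0) ∨ ((x0 ∨ F) ∨ (x0 ∨ F)))
  [2] (F ∨ ¬(F ∨ F)) ∧ ((¬T ∨ ¬x0) ∨ ((x0 ∨ F) ∨ (x0 ∨ F)))
  [3] ¬(F ∨ F) ∧ ((¬T ∨ ¬x0) ∨ ((x0 ∨ F) ∨ (x0 ∨ F)))
  [4] (¬F ∧ ¬F) ∧ ((¬T ∨ ¬x0) ∨ ((x0 ∨ F) ∨ (x0 ∨ F)))
  [5] ¬F ∧ ((¬T ∨ ¬x0) ∨ ((x0 ∨ F) ∨ (x0 ∨ F)))
  [6] T ∧ ((¬T ∨ ¬x0) ∨ ((x0 ∨ F) ∨ (x0 ∨ F)))
  [7] (¬T ∨ ¬x0) ∨ ((x0 ∨ F) ∨ (x0 ∨ F))
  [8] (F ∨ ¬x0) ∨ ((x0 ∨ F) ∨ (x0 ∨ F))
  [9] ¬x0 ∨ ((x0 ∨ F) ∨ (x0 ∨ F))
  [10] ¬x0 ∨ (x0 ∨ F)
  [11] ¬x0 ∨ x0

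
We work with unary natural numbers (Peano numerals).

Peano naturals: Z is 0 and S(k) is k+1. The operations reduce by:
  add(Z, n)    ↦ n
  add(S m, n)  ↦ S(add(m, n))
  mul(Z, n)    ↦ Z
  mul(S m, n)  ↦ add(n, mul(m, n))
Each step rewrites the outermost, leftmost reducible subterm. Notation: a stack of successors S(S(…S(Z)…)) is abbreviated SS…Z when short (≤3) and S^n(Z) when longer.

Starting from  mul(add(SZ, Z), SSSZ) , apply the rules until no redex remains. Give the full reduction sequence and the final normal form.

  start: mul(add(SZ, Z), SSSZ)
  step 1: mul(S(add(Z, Z)), SSSZ)
  step 2: add(SSSZ, mul(add(Z, Z), SSSZ))
  step 3: S(add(SSZ, mul(add(Z, Z), SSSZ)))
  step 4: S(S(add(SZ, mul(add(Z, Z), SSSZ))))
  step 5: S(S(S(add(Z, mul(add(Z, Z), SSSZ)))))
  step 6: S(S(S(mul(add(Z, Z), SSSZ))))
  step 7: S(S(S(mul(Z, SSSZ))))
  step 8: SSSZ

Answer: normal form = SSSZ  (in 8 steps)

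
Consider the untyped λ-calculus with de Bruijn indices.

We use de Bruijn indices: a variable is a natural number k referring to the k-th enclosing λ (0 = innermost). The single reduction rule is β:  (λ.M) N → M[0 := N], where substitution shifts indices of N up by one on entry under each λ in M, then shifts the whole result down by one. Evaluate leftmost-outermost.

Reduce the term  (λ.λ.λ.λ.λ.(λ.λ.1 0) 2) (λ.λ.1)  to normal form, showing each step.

Answer: normal form = λ.λ.λ.λ.λ.3 0  (in 2 steps)

Working:
  start: (λ.λ.λ.λ.λ.(λ.λ.1 0) 2) (λ.λ.1)
  step 1: λ.λ.λ.λ.(λ.λ.1 0) 2
  step 2: λ.λ.λ.λ.λ.3 0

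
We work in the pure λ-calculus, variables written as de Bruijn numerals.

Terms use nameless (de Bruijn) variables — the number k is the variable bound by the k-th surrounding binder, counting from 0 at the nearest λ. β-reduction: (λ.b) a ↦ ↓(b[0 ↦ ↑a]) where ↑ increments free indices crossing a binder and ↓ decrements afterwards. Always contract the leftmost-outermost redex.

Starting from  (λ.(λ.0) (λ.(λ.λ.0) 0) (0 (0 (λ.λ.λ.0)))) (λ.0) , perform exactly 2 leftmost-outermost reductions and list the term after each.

  start: (λ.(λ.0) (λ.(λ.λ.0) 0) (0 (0 (λ.λ.λ.0)))) (λ.0)
  [1] (λ.0) (λ.(λ.λ.0) 0) ((λ.0) ((λ.0) (λ.λ.λ.0)))
  [2] (λ.(λ.λ.0) 0) ((λ.0) ((λ.0) (λ.λ.λ.0)))

Answer: after 2 steps: (λ.(λ.λ.0) 0) ((λ.0) ((λ.0) (λ.λ.λ.0)))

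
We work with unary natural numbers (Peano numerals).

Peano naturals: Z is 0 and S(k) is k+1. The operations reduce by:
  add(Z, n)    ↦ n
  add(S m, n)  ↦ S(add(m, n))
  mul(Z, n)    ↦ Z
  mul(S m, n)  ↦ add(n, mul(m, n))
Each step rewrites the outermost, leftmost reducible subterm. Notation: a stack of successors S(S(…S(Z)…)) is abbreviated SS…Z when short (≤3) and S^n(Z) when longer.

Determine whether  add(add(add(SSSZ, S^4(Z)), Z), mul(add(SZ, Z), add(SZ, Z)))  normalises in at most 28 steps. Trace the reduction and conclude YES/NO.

Answer: YES — reaches normal form S^8(Z) in 28 ≤ 28 steps

Derivation:
  start: add(add(add(SSSZ, S^4(Z)), Z), mul(add(SZ, Z), add(SZ, Z)))
  [1] add(add(S(add(SSZ, S^4(Z))), Z), mul(add(SZ, Z), add(SZ, Z)))
  [2] add(S(add(add(SSZ, S^4(Z)), Z)), mul(add(SZ, Z), add(SZ, Z)))
  [3] S(add(add(add(SSZ, S^4(Z)), Z), mul(add(SZ, Z), add(SZ, Z))))
  [4] S(add(add(S(add(SZ, S^4(Z))), Z), mul(add(SZ, Z), add(SZ, Z))))
  [5] S(add(S(add(add(SZ, S^4(Z)), Z)), mul(add(SZ, Z), add(SZ, Z))))
  [6] S(S(add(add(add(SZ, S^4(Z)), Z), mul(add(SZ, Z), add(SZ, Z)))))
  [7] S(S(add(add(S(add(Z, S^4(Z))), Z), mul(add(SZ, Z), add(SZ, Z)))))
  [8] S(S(add(S(add(add(Z, S^4(Z)), Z)), mul(add(SZ, Z), add(SZ, Z)))))
  [9] S(S(S(add(add(add(Z, S^4(Z)), Z), mul(add(SZ, Z), add(SZ, Z))))))
  [10] S(S(S(add(add(S^4(Z), Z), mul(add(SZ, Z), add(SZ, Z))))))
  [11] S(S(S(add(S(add(SSSZ, Z)), mul(add(SZ, Z), add(SZ, Z))))))
  [12] S(S(S(S(add(add(SSSZ, Z), mul(add(SZ, Z), add(SZ, Z)))))))
  [13] S(S(S(S(add(S(add(SSZ, Z)), mul(add(SZ, Z), add(SZ, Z)))))))
  [14] S(S(S(S(S(add(add(SSZ, Z), mul(add(SZ, Z), add(SZ, Z))))))))
  [15] S(S(S(S(S(add(S(add(SZ, Z)), mul(add(SZ, Z), add(SZ, Z))))))))
  [16] S(S(S(S(S(S(add(add(SZ, Z), mul(add(SZ, Z), add(SZ, Z)))))))))
  [17] S(S(S(S(S(S(add(S(add(Z, Z)), mul(add(SZ, Z), add(SZ, Z)))))))))
  [18] S(S(S(S(S(S(S(add(add(Z, Z), mul(add(SZ, Z), add(SZ, Z))))))))))
  [19] S(S(S(S(S(S(S(add(Z, mul(add(SZ, Z), add(SZ, Z))))))))))
  [20] S(S(S(S(S(S(S(mul(add(SZ, Z), add(SZ, Z)))))))))
  [21] S(S(S(S(S(S(S(mul(S(add(Z, Z)), add(SZ, Z)))))))))
  [22] S(S(S(S(S(S(S(add(add(SZ, Z), mul(add(Z, Z), add(SZ, Z))))))))))
  [23] S(S(S(S(S(S(S(add(S(add(Z, Z)), mul(add(Z, Z), add(SZ, Z))))))))))
  [24] S(S(S(S(S(S(S(S(add(add(Z, Z), mul(add(Z, Z), add(SZ, Z)))))))))))
  [25] S(S(S(S(S(S(S(S(add(Z, mul(add(Z, Z), add(SZ, Z)))))))))))
  [26] S(S(S(S(S(S(S(S(mul(add(Z, Z), add(SZ, Z))))))))))
  [27] S(S(S(S(S(S(S(S(mul(Z, add(SZ, Z))))))))))
  [28] S^8(Z)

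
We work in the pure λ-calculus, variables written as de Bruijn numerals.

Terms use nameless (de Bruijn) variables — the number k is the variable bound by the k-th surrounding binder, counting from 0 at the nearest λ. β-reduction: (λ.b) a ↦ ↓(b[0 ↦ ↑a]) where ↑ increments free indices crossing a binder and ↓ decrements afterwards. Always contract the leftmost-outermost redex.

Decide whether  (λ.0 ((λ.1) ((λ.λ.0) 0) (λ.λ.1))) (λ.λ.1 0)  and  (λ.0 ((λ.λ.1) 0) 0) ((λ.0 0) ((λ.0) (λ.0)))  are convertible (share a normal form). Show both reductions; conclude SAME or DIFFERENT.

Answer: DIFFERENT — A ⇓ λ.λ.1, B ⇓ λ.0

Working:
Term A:
  start: (λ.0 ((λ.1) ((λ.λ.0) 0) (λ.λ.1))) (λ.λ.1 0)
  [1] (λ.λ.1 0) ((λ.λ.λ.1 0) ((λ.λ.0) (λ.λ.1 0)) (λ.λ.1))
  [2] λ.(λ.λ.λ.1 0) ((λ.λ.0) (λ.λ.1 0)) (λ.λ.1) 0
  [3] λ.(λ.λ.1 0) (λ.λ.1) 0
  [4] λ.(λ.(λ.λ.1) 0) 0
  [5] λ.(λ.λ.1) 0
  [6] λ.λ.1

Term B:
  start: (λ.0 ((λ.λ.1) 0) 0) ((λ.0 0) ((λ.0) (λ.0)))
  [1] (λ.0 0) ((λ.0) (λ.0)) ((λ.λ.1) ((λ.0 0) ((λ.0) (λ.0)))) ((λ.0 0) ((λ.0) (λ.0)))
  [2] (λ.0) (λ.0) ((λ.0) (λ.0)) ((λ.λ.1) ((λ.0 0) ((λ.0) (λ.0)))) ((λ.0 0) ((λ.0) (λ.0)))
  [3] (λ.0) ((λ.0) (λ.0)) ((λ.λ.1) ((λ.0 0) ((λ.0) (λ.0)))) ((λ.0 0) ((λ.0) (λ.0)))
  [4] (λ.0) (λ.0) ((λ.λ.1) ((λ.0 0) ((λ.0) (λ.0)))) ((λ.0 0) ((λ.0) (λ.0)))
  [5] (λ.0) ((λ.λ.1) ((λ.0 0) ((λ.0) (λ.0)))) ((λ.0 0) ((λ.0) (λ.0)))
  [6] (λ.λ.1) ((λ.0 0) ((λ.0) (λ.0))) ((λ.0 0) ((λ.0) (λ.0)))
  [7] (λ.(λ.0 0) ((λ.0) (λ.0))) ((λ.0 0) ((λ.0) (λ.0)))
  [8] (λ.0 0) ((λ.0) (λ.0))
  [9] (λ.0) (λ.0) ((λ.0) (λ.0))
  [10] (λ.0) ((λ.0) (λ.0))
  [11] (λ.0) (λ.0)
  [12] λ.0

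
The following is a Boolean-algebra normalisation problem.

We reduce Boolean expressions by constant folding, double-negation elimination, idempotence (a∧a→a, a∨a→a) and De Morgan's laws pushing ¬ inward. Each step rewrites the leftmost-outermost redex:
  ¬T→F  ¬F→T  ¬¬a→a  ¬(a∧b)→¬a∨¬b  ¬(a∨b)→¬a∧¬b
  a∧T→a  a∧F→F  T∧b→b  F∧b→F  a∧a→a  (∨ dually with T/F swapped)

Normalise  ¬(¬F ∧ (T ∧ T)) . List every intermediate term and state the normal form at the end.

Answer: normal form = F  (in 6 steps)

Reduction:
  start: ¬(¬F ∧ (T ∧ T))
  step 1: ¬¬F ∨ ¬(T ∧ T)
  step 2: F ∨ ¬(T ∧ T)
  step 3: ¬(T ∧ T)
  step 4: ¬T ∨ ¬T
  step 5: ¬T
  step 6: F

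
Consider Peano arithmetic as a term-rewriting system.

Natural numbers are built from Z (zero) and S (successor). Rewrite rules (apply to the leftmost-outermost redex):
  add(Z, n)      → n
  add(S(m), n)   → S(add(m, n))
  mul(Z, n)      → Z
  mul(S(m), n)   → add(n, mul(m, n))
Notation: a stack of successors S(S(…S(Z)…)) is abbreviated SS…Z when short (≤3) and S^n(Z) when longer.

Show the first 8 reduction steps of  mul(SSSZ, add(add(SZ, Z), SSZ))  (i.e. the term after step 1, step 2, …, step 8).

Answer: after 8 steps: S(S(S(add(Z, mul(SSZ, add(add(SZ, Z), SSZ))))))

Derivation:
  start: mul(SSSZ, add(add(SZ, Z), SSZ))
  step 1: add(add(add(SZ, Z), SSZ), mul(SSZ, add(add(SZ, Z), SSZ)))
  step 2: add(add(S(add(Z, Z)), SSZ), mul(SSZ, add(add(SZ, Z), SSZ)))
  step 3: add(S(add(add(Z, Z), SSZ)), mul(SSZ, add(add(SZ, Z), SSZ)))
  step 4: S(add(add(add(Z, Z), SSZ), mul(SSZ, add(add(SZ, Z), SSZ))))
  step 5: S(add(add(Z, SSZ), mul(SSZ, add(add(SZ, Z), SSZ))))
  step 6: S(add(SSZ, mul(SSZ, add(add(SZ, Z), SSZ))))
  step 7: S(S(add(SZ, mul(SSZ, add(add(SZ, Z), SSZ)))))
  step 8: S(S(S(add(Z, mul(SSZ, add(add(SZ, Z), SSZ))))))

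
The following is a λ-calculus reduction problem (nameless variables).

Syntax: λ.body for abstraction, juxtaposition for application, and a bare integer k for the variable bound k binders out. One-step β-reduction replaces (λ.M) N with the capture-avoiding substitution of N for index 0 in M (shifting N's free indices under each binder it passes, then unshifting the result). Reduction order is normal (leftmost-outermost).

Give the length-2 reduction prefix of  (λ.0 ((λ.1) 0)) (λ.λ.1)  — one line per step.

Answer: after 2 steps: λ.(λ.λ.λ.1) (λ.λ.1)

Derivation:
  start: (λ.0 ((λ.1) 0)) (λ.λ.1)
  step 1: (λ.λ.1) ((λ.λ.λ.1) (λ.λ.1))
  step 2: λ.(λ.λ.λ.1) (λ.λ.1)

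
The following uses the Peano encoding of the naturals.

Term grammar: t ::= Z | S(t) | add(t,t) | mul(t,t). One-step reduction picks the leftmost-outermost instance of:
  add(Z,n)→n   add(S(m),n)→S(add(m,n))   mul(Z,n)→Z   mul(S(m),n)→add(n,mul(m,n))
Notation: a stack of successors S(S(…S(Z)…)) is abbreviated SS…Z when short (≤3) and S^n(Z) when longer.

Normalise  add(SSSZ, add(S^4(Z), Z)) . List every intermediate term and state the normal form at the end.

  start: add(SSSZ, add(S^4(Z), Z))
  [1] S(add(SSZ, add(S^4(Z), Z)))
  [2] S(S(add(SZ, add(S^4(Z), Z))))
  [3] S(S(S(add(Z, add(S^4(Z), Z)))))
  [4] S(S(S(add(S^4(Z), Z))))
  [5] S(S(S(S(add(SSSZ, Z)))))
  [6] S(S(S(S(S(add(SSZ, Z))))))
  [7] S(S(S(S(S(S(add(SZ, Z)))))))
  [8] S(S(S(S(S(S(S(add(Z, Z))))))))
  [9] S^7(Z)

Answer: normal form = S^7(Z)  (in 9 steps)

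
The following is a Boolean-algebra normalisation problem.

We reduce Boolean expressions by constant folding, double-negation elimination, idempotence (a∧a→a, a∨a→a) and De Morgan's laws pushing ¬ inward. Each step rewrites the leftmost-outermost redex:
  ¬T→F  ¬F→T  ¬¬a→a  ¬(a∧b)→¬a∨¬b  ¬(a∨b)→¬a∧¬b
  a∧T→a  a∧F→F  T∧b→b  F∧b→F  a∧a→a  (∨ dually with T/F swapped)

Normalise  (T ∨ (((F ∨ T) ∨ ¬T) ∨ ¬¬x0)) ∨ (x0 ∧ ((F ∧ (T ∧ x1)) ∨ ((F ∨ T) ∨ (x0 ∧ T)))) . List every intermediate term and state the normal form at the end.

  start: (T ∨ (((F ∨ T) ∨ ¬T) ∨ ¬¬x0)) ∨ (x0 ∧ ((F ∧ (T ∧ x1)) ∨ ((F ∨ T) ∨ (x0 ∧ T))))
  step 1: T ∨ (x0 ∧ ((F ∧ (T ∧ x1)) ∨ ((F ∨ T) ∨ (x0 ∧ T))))
  step 2: T

Answer: normal form = T  (in 2 steps)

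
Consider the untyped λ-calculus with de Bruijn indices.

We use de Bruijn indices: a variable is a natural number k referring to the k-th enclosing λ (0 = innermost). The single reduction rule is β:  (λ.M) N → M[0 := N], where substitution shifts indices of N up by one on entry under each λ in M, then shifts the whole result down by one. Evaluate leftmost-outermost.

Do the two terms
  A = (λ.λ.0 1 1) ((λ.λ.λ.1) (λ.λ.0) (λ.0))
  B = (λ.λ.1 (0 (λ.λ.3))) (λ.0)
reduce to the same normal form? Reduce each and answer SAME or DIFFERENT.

Term A:
  start: (λ.λ.0 1 1) ((λ.λ.λ.1) (λ.λ.0) (λ.0))
  step 1: λ.0 ((λ.λ.λ.1) (λ.λ.0) (λ.0)) ((λ.λ.λ.1) (λ.λ.0) (λ.0))
  step 2: λ.0 ((λ.λ.1) (λ.0)) ((λ.λ.λ.1) (λ.λ.0) (λ.0))
  step 3: λ.0 (λ.λ.0) ((λ.λ.λ.1) (λ.λ.0) (λ.0))
  step 4: λ.0 (λ.λ.0) ((λ.λ.1) (λ.0))
  step 5: λ.0 (λ.λ.0) (λ.λ.0)

Term B:
  start: (λ.λ.1 (0 (λ.λ.3))) (λ.0)
  step 1: λ.(λ.0) (0 (λ.λ.λ.0))
  step 2: λ.0 (λ.λ.λ.0)

Answer: DIFFERENT — A ⇓ λ.0 (λ.λ.0) (λ.λ.0), B ⇓ λ.0 (λ.λ.λ.0)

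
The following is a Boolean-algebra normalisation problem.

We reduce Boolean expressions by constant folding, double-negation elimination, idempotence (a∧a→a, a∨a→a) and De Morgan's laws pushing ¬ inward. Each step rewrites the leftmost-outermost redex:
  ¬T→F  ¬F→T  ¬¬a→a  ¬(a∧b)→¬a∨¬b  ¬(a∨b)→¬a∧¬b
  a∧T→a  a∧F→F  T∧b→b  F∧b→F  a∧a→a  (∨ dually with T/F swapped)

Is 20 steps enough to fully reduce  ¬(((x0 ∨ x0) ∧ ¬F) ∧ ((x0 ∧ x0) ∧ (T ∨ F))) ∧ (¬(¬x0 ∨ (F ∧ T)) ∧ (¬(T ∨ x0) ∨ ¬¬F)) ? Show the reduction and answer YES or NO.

Answer: NO — after 20 steps the term is ¬x0 ∧ (x0 ∧ (¬(T ∨ x0) ∨ ¬¬F)), not yet normal

Derivation:
  start: ¬(((x0 ∨ x0) ∧ ¬F) ∧ ((x0 ∧ x0) ∧ (T ∨ F))) ∧ (¬(¬x0 ∨ (F ∧ T)) ∧ (¬(T ∨ x0) ∨ ¬¬F))
  →1  (¬((x0 ∨ x0) ∧ ¬F) ∨ ¬((x0 ∧ x0) ∧ (T ∨ F))) ∧ (¬(¬x0 ∨ (F ∧ T)) ∧ (¬(T ∨ x0) ∨ ¬¬F))
  →2  ((¬(x0 ∨ x0) ∨ ¬¬F) ∨ ¬((x0 ∧ x0) ∧ (T ∨ F))) ∧ (¬(¬x0 ∨ (F ∧ T)) ∧ (¬(T ∨ x0) ∨ ¬¬F))
  →3  (((¬x0 ∧ ¬x0) ∨ ¬¬F) ∨ ¬((x0 ∧ x0) ∧ (T ∨ F))) ∧ (¬(¬x0 ∨ (F ∧ T)) ∧ (¬(T ∨ x0) ∨ ¬¬F))
  →4  ((¬x0 ∨ ¬¬F) ∨ ¬((x0 ∧ x0) ∧ (T ∨ F))) ∧ (¬(¬x0 ∨ (F ∧ T)) ∧ (¬(T ∨ x0) ∨ ¬¬F))
  →5  ((¬x0 ∨ F) ∨ ¬((x0 ∧ x0) ∧ (T ∨ F))) ∧ (¬(¬x0 ∨ (F ∧ T)) ∧ (¬(T ∨ x0) ∨ ¬¬F))
  →6  (¬x0 ∨ ¬((x0 ∧ x0) ∧ (T ∨ F))) ∧ (¬(¬x0 ∨ (F ∧ T)) ∧ (¬(T ∨ x0) ∨ ¬¬F))
  →7  (¬x0 ∨ (¬(x0 ∧ x0) ∨ ¬(T ∨ F))) ∧ (¬(¬x0 ∨ (F ∧ T)) ∧ (¬(T ∨ x0) ∨ ¬¬F))
  →8  (¬x0 ∨ ((¬x0 ∨ ¬x0) ∨ ¬(T ∨ F))) ∧ (¬(¬x0 ∨ (F ∧ T)) ∧ (¬(T ∨ x0) ∨ ¬¬F))
  →9  (¬x0 ∨ (¬x0 ∨ ¬(T ∨ F))) ∧ (¬(¬x0 ∨ (F ∧ T)) ∧ (¬(T ∨ x0) ∨ ¬¬F))
  →10  (¬x0 ∨ (¬x0 ∨ (¬T ∧ ¬F))) ∧ (¬(¬x0 ∨ (F ∧ T)) ∧ (¬(T ∨ x0) ∨ ¬¬F))
  →11  (¬x0 ∨ (¬x0 ∨ (F ∧ ¬F))) ∧ (¬(¬x0 ∨ (F ∧ T)) ∧ (¬(T ∨ x0) ∨ ¬¬F))
  →12  (¬x0 ∨ (¬x0 ∨ F)) ∧ (¬(¬x0 ∨ (F ∧ T)) ∧ (¬(T ∨ x0) ∨ ¬¬F))
  →13  (¬x0 ∨ ¬x0) ∧ (¬(¬x0 ∨ (F ∧ T)) ∧ (¬(T ∨ x0) ∨ ¬¬F))
  →14  ¬x0 ∧ (¬(¬x0 ∨ (F ∧ T)) ∧ (¬(T ∨ x0) ∨ ¬¬F))
  →15  ¬x0 ∧ ((¬¬x0 ∧ ¬(F ∧ T)) ∧ (¬(T ∨ x0) ∨ ¬¬F))
  →16  ¬x0 ∧ ((x0 ∧ ¬(F ∧ T)) ∧ (¬(T ∨ x0) ∨ ¬¬F))
  →17  ¬x0 ∧ ((x0 ∧ (¬F ∨ ¬T)) ∧ (¬(T ∨ x0) ∨ ¬¬F))
  →18  ¬x0 ∧ ((x0 ∧ (T ∨ ¬T)) ∧ (¬(T ∨ x0) ∨ ¬¬F))
  →19  ¬x0 ∧ ((x0 ∧ T) ∧ (¬(T ∨ x0) ∨ ¬¬F))
  →20  ¬x0 ∧ (x0 ∧ (¬(T ∨ x0) ∨ ¬¬F))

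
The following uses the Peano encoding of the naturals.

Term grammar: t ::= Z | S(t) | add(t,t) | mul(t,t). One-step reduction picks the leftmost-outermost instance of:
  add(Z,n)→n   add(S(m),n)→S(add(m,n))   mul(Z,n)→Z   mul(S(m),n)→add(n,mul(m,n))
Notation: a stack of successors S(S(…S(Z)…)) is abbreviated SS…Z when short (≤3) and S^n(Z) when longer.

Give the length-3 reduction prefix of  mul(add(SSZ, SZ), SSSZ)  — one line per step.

Answer: after 3 steps: S(add(SSZ, mul(add(SZ, SZ), SSSZ)))

Derivation:
  start: mul(add(SSZ, SZ), SSSZ)
  →1  mul(S(add(SZ, SZ)), SSSZ)
  →2  add(SSSZ, mul(add(SZ, SZ), SSSZ))
  →3  S(add(SSZ, mul(add(SZ, SZ), SSSZ)))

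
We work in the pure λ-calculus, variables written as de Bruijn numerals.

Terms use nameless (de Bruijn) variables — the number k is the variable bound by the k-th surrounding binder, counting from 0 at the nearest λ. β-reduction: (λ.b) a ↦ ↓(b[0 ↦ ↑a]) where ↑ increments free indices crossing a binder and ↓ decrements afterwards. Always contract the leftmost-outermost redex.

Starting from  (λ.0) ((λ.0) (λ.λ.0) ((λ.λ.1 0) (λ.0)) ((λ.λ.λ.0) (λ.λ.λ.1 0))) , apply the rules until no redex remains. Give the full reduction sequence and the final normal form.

  start: (λ.0) ((λ.0) (λ.λ.0) ((λ.λ.1 0) (λ.0)) ((λ.λ.λ.0) (λ.λ.λ.1 0)))
  step 1: (λ.0) (λ.λ.0) ((λ.λ.1 0) (λ.0)) ((λ.λ.λ.0) (λ.λ.λ.1 0))
  step 2: (λ.λ.0) ((λ.λ.1 0) (λ.0)) ((λ.λ.λ.0) (λ.λ.λ.1 0))
  step 3: (λ.0) ((λ.λ.λ.0) (λ.λ.λ.1 0))
  step 4: (λ.λ.λ.0) (λ.λ.λ.1 0)
  step 5: λ.λ.0

Answer: normal form = λ.λ.0  (in 5 steps)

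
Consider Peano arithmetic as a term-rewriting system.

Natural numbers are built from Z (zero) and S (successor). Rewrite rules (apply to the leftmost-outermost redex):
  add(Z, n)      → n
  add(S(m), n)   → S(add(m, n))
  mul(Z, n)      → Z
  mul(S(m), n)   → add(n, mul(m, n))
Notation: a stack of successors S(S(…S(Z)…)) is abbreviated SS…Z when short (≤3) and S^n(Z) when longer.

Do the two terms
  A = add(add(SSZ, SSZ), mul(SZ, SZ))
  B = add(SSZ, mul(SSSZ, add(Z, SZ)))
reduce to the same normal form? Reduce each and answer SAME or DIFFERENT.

Term A:
  start: add(add(SSZ, SSZ), mul(SZ, SZ))
  step 1: add(S(add(SZ, SSZ)), mul(SZ, SZ))
  step 2: S(add(add(SZ, SSZ), mul(SZ, SZ)))
  step 3: S(add(S(add(Z, SSZ)), mul(SZ, SZ)))
  step 4: S(S(add(add(Z, SSZ), mul(SZ, SZ))))
  step 5: S(S(add(SSZ, mul(SZ, SZ))))
  step 6: S(S(S(add(SZ, mul(SZ, SZ)))))
  step 7: S(S(S(S(add(Z, mul(SZ, SZ))))))
  step 8: S(S(S(S(mul(SZ, SZ)))))
  step 9: S(S(S(S(add(SZ, mul(Z, SZ))))))
  step 10: S(S(S(S(S(add(Z, mul(Z, SZ)))))))
  step 11: S(S(S(S(S(mul(Z, SZ))))))
  step 12: S^5(Z)

Term B:
  start: add(SSZ, mul(SSSZ, add(Z, SZ)))
  step 1: S(add(SZ, mul(SSSZ, add(Z, SZ))))
  step 2: S(S(add(Z, mul(SSSZ, add(Z, SZ)))))
  step 3: S(S(mul(SSSZ, add(Z, SZ))))
  step 4: S(S(add(add(Z, SZ), mul(SSZ, add(Z, SZ)))))
  step 5: S(S(add(SZ, mul(SSZ, add(Z, SZ)))))
  step 6: S(S(S(add(Z, mul(SSZ, add(Z, SZ))))))
  step 7: S(S(S(mul(SSZ, add(Z, SZ)))))
  step 8: S(S(S(add(add(Z, SZ), mul(SZ, add(Z, SZ))))))
  step 9: S(S(S(add(SZ, mul(SZ, add(Z, SZ))))))
  step 10: S(S(S(S(add(Z, mul(SZ, add(Z, SZ)))))))
  step 11: S(S(S(S(mul(SZ, add(Z, SZ))))))
  step 12: S(S(S(S(add(add(Z, SZ), mul(Z, add(Z, SZ)))))))
  step 13: S(S(S(S(add(SZ, mul(Z, add(Z, SZ)))))))
  step 14: S(S(S(S(S(add(Z, mul(Z, add(Z, SZ))))))))
  step 15: S(S(S(S(S(mul(Z, add(Z, SZ)))))))
  step 16: S^5(Z)

Answer: SAME — A ⇓ S^5(Z), B ⇓ S^5(Z)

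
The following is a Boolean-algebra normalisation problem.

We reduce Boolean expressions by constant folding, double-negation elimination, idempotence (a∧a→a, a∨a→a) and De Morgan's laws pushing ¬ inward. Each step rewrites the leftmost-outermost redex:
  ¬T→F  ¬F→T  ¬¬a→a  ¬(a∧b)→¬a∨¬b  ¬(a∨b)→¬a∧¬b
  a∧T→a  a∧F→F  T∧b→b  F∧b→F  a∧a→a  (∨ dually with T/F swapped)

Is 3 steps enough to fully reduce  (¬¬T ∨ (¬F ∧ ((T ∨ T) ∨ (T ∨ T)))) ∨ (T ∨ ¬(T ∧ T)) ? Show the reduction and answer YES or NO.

  start: (¬¬T ∨ (¬F ∧ ((T ∨ T) ∨ (T ∨ T)))) ∨ (T ∨ ¬(T ∧ T))
  →1  (T ∨ (¬F ∧ ((T ∨ T) ∨ (T ∨ T)))) ∨ (T ∨ ¬(T ∧ T))
  →2  T ∨ (T ∨ ¬(T ∧ T))
  →3  T

Answer: YES — reaches normal form T in 3 ≤ 3 steps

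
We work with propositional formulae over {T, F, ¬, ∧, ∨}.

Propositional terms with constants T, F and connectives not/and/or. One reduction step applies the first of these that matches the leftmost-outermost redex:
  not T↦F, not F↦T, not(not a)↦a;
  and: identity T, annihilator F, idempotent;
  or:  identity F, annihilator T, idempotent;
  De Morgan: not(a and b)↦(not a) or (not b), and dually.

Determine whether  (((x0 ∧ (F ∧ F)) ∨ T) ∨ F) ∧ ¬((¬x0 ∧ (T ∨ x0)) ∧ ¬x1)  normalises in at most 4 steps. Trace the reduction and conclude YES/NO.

  start: (((x0 ∧ (F ∧ F)) ∨ T) ∨ F) ∧ ¬((¬x0 ∧ (T ∨ x0)) ∧ ¬x1)
  [1] ((x0 ∧ (F ∧ F)) ∨ T) ∧ ¬((¬x0 ∧ (T ∨ x0)) ∧ ¬x1)
  [2] T ∧ ¬((¬x0 ∧ (T ∨ x0)) ∧ ¬x1)
  [3] ¬((¬x0 ∧ (T ∨ x0)) ∧ ¬x1)
  [4] ¬(¬x0 ∧ (T ∨ x0)) ∨ ¬¬x1

Answer: NO — after 4 steps the term is ¬(¬x0 ∧ (T ∨ x0)) ∨ ¬¬x1, not yet normal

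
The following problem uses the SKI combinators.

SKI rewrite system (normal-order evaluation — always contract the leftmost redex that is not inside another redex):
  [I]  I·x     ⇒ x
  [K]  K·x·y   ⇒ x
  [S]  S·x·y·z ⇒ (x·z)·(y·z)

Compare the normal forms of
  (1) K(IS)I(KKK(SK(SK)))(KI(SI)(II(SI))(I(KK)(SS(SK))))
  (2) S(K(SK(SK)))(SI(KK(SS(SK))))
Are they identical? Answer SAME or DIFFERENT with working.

Answer: SAME — A ⇓ S(K(SK(SK)))(SIK), B ⇓ S(K(SK(SK)))(SIK)

Reduction:
Term A:
  start: K(IS)I(KKK(SK(SK)))(KI(SI)(II(SI))(I(KK)(SS(SK))))
  [1] IS(KKK(SK(SK)))(KI(SI)(II(SI))(I(KK)(SS(SK))))
  [2] S(KKK(SK(SK)))(KI(SI)(II(SI))(I(KK)(SS(SK))))
  [3] S(K(SK(SK)))(KI(SI)(II(SI))(I(KK)(SS(SK))))
  [4] S(K(SK(SK)))(I(II(SI))(I(KK)(SS(SK))))
  [5] S(K(SK(SK)))(II(SI)(I(KK)(SS(SK))))
  [6] S(K(SK(SK)))(I(SI)(I(KK)(SS(SK))))
  [7] S(K(SK(SK)))(SI(I(KK)(SS(SK))))
  [8] S(K(SK(SK)))(SI(KK(SS(SK))))
  [9] S(K(SK(SK)))(SIK)

Term B:
  start: S(K(SK(SK)))(SI(KK(SS(SK))))
  [1] S(K(SK(SK)))(SIK)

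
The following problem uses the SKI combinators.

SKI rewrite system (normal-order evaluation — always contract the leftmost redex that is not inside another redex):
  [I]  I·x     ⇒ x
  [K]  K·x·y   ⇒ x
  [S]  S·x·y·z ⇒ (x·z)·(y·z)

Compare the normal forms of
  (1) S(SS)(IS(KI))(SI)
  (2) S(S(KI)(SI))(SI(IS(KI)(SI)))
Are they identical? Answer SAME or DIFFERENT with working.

Answer: SAME — A ⇓ S(S(KI)(SI))(SI(S(KI)(SI))), B ⇓ S(S(KI)(SI))(SI(S(KI)(SI)))

Working:
Term A:
  start: S(SS)(IS(KI))(SI)
  step 1: SS(SI)(IS(KI)(SI))
  step 2: S(IS(KI)(SI))(SI(IS(KI)(SI)))
  step 3: S(S(KI)(SI))(SI(IS(KI)(SI)))
  step 4: S(S(KI)(SI))(SI(S(KI)(SI)))

Term B:
  start: S(S(KI)(SI))(SI(IS(KI)(SI)))
  step 1: S(S(KI)(SI))(SI(S(KI)(SI)))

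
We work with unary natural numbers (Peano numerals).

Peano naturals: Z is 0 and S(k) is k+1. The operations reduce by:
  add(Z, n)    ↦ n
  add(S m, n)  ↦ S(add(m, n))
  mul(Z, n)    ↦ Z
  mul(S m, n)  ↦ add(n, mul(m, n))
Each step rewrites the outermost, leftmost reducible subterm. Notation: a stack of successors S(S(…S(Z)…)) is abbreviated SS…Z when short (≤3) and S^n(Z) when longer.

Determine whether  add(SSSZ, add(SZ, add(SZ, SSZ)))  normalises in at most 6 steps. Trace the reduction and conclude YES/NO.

  start: add(SSSZ, add(SZ, add(SZ, SSZ)))
  step 1: S(add(SSZ, add(SZ, add(SZ, SSZ))))
  step 2: S(S(add(SZ, add(SZ, add(SZ, SSZ)))))
  step 3: S(S(S(add(Z, add(SZ, add(SZ, SSZ))))))
  step 4: S(S(S(add(SZ, add(SZ, SSZ)))))
  step 5: S(S(S(S(add(Z, add(SZ, SSZ))))))
  step 6: S(S(S(S(add(SZ, SSZ)))))

Answer: NO — after 6 steps the term is S(S(S(S(add(SZ, SSZ))))), not yet normal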